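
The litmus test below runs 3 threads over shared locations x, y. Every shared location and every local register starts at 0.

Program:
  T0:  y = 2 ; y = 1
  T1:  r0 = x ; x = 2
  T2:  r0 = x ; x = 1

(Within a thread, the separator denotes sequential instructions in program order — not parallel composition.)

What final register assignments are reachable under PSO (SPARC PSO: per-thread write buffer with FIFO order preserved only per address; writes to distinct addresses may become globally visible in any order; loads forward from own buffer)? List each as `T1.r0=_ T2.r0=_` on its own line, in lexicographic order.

outcome vector order: (T1.r0,T2.r0)
|PSO outcomes| = 3

T1.r0=0 T2.r0=0
T1.r0=0 T2.r0=2
T1.r0=1 T2.r0=0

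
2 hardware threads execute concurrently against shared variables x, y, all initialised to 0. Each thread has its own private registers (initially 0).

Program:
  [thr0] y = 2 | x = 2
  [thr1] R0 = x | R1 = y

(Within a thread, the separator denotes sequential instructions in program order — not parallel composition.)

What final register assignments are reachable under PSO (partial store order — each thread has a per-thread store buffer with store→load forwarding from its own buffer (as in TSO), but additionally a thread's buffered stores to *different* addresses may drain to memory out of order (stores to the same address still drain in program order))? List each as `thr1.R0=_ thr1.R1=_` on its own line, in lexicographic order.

outcome vector order: (thr1.R0,thr1.R1)
|PSO outcomes| = 4

thr1.R0=0 thr1.R1=0
thr1.R0=0 thr1.R1=2
thr1.R0=2 thr1.R1=0
thr1.R0=2 thr1.R1=2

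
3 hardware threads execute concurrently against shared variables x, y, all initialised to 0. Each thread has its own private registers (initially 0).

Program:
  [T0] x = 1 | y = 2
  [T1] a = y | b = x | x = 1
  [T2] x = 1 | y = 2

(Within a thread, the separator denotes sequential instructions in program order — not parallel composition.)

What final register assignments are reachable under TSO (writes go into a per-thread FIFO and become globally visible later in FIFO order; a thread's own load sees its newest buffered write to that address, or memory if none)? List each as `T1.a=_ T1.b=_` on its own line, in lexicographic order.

outcome vector order: (T1.a,T1.b)
|TSO outcomes| = 3

T1.a=0 T1.b=0
T1.a=0 T1.b=1
T1.a=2 T1.b=1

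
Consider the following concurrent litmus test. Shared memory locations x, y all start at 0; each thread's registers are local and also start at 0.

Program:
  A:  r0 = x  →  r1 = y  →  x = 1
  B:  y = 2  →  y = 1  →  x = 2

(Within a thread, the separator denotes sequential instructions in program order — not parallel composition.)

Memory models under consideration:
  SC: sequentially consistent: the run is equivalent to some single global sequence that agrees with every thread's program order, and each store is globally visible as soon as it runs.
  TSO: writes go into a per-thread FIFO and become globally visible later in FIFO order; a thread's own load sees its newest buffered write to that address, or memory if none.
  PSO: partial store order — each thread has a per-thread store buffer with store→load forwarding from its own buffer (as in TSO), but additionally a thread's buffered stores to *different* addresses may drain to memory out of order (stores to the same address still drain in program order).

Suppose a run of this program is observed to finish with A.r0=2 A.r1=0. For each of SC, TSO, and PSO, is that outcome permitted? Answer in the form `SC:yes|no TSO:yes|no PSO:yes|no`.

outcome vector order: (A.r0,A.r1)
SC: 4 outcomes — {0/0; 0/1; 0/2; 2/1}
TSO: 4 outcomes — {0/0; 0/1; 0/2; 2/1}
PSO: 6 outcomes — {0/0; 0/1; 0/2; 2/0; 2/1; 2/2}
target 2/0 ∈ {PSO}

SC:no TSO:no PSO:yes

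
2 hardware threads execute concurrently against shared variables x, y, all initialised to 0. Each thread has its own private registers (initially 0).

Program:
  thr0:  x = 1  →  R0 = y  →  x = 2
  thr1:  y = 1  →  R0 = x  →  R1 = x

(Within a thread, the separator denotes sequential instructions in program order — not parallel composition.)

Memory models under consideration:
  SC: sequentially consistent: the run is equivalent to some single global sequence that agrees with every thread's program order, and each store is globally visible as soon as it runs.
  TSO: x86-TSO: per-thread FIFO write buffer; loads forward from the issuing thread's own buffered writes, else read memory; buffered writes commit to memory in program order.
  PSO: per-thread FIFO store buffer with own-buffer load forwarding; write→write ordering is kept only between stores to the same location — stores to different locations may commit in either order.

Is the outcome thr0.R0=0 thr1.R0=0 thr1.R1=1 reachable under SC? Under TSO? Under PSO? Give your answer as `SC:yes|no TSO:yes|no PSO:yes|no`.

SC:no TSO:yes PSO:yes

outcome vector order: (thr0.R0,thr1.R0,thr1.R1)
[SC] allowed = {(0,1,1), (0,1,2), (0,2,2), (1,0,0), (1,0,1), (1,0,2), (1,1,1), (1,1,2), (1,2,2)}
[TSO] allowed = {(0,0,0), (0,0,1), (0,0,2), (0,1,1), (0,1,2), (0,2,2), (1,0,0), (1,0,1), (1,0,2), (1,1,1), (1,1,2), (1,2,2)}
[PSO] allowed = {(0,0,0), (0,0,1), (0,0,2), (0,1,1), (0,1,2), (0,2,2), (1,0,0), (1,0,1), (1,0,2), (1,1,1), (1,1,2), (1,2,2)}
target (0,0,1) ∈ {TSO,PSO}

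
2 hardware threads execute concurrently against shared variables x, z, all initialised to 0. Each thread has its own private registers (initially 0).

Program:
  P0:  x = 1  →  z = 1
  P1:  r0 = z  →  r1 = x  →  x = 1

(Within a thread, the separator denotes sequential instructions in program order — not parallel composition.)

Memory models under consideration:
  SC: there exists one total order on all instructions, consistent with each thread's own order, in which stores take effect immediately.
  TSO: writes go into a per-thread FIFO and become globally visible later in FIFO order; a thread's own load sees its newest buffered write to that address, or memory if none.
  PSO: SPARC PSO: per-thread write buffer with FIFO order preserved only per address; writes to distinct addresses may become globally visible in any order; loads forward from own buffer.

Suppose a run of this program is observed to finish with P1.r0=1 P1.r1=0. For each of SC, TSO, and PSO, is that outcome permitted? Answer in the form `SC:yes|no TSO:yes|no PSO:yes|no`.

outcome vector order: (P1.r0,P1.r1)
[SC] allowed = {(0,0); (0,1); (1,1)}
[TSO] allowed = {(0,0); (0,1); (1,1)}
[PSO] allowed = {(0,0); (0,1); (1,0); (1,1)}
target (1,0) ∈ {PSO}

SC:no TSO:no PSO:yes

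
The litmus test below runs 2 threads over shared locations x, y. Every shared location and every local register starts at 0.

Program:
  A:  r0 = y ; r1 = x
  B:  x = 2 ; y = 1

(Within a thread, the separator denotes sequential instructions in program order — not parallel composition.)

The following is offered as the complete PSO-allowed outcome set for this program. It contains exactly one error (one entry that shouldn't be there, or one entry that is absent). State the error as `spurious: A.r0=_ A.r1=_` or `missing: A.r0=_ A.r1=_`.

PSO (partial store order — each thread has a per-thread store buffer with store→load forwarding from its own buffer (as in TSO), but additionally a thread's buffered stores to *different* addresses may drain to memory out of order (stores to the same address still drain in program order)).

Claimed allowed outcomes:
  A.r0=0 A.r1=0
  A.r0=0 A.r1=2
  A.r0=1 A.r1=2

missing: A.r0=1 A.r1=0

outcome vector order: (A.r0,A.r1)
PSO (4): 0/0, 0/2, 1/0, 1/2
PSO∖claimed = {1/0}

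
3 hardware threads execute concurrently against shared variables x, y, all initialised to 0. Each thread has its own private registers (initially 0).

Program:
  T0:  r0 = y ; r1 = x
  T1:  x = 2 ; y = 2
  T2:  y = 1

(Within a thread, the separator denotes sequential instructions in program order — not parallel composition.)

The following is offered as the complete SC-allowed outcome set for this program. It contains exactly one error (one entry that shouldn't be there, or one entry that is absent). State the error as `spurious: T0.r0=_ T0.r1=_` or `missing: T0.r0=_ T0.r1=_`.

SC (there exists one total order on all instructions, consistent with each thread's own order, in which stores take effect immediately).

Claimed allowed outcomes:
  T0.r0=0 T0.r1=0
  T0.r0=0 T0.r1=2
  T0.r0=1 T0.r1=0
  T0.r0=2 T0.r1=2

missing: T0.r0=1 T0.r1=2

outcome vector order: (T0.r0,T0.r1)
SC: 5 outcomes — {00; 02; 10; 12; 22}
SC∖claimed = {12}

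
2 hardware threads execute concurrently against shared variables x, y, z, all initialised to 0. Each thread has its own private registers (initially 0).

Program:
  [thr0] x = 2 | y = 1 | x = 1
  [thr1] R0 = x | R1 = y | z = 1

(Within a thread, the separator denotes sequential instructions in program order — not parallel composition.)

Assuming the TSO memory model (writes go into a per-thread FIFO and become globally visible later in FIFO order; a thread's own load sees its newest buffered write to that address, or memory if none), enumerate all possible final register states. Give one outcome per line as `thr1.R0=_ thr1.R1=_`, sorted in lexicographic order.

thr1.R0=0 thr1.R1=0
thr1.R0=0 thr1.R1=1
thr1.R0=1 thr1.R1=1
thr1.R0=2 thr1.R1=0
thr1.R0=2 thr1.R1=1

outcome vector order: (thr1.R0,thr1.R1)
|TSO outcomes| = 5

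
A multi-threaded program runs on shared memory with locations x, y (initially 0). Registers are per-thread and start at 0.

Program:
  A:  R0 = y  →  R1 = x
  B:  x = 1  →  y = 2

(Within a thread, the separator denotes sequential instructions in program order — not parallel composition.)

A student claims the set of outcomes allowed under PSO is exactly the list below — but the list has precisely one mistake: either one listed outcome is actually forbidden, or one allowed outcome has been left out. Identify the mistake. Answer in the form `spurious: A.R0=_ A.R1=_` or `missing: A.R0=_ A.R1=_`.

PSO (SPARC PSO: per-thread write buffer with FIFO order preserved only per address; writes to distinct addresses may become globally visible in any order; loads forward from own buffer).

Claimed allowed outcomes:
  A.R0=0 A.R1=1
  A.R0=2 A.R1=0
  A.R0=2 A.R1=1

missing: A.R0=0 A.R1=0

outcome vector order: (A.R0,A.R1)
under PSO → (0,0), (0,1), (2,0), (2,1)
PSO∖claimed = {(0,0)}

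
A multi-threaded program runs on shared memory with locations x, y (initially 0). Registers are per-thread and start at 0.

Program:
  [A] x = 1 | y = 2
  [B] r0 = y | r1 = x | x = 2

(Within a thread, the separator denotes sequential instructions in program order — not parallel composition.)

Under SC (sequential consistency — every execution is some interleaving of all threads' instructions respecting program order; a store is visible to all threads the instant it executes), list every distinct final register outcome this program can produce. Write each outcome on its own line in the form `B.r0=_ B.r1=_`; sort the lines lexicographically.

B.r0=0 B.r1=0
B.r0=0 B.r1=1
B.r0=2 B.r1=1

outcome vector order: (B.r0,B.r1)
|SC outcomes| = 3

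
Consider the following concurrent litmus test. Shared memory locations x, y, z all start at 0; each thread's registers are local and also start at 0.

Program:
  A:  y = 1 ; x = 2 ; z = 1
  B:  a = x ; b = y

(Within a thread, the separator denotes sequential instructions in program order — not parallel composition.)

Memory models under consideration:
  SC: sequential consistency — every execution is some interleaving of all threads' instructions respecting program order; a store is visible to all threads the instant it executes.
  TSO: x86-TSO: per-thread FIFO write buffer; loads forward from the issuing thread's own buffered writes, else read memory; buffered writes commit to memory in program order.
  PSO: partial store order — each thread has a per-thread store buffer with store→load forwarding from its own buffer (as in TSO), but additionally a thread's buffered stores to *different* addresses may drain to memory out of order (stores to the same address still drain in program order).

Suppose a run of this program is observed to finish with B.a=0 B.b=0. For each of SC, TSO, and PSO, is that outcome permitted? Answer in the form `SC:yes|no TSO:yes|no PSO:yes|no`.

outcome vector order: (B.a,B.b)
[SC] allowed = {00 01 21}
[TSO] allowed = {00 01 21}
[PSO] allowed = {00 01 20 21}
target 00 ∈ {SC,TSO,PSO}

SC:yes TSO:yes PSO:yes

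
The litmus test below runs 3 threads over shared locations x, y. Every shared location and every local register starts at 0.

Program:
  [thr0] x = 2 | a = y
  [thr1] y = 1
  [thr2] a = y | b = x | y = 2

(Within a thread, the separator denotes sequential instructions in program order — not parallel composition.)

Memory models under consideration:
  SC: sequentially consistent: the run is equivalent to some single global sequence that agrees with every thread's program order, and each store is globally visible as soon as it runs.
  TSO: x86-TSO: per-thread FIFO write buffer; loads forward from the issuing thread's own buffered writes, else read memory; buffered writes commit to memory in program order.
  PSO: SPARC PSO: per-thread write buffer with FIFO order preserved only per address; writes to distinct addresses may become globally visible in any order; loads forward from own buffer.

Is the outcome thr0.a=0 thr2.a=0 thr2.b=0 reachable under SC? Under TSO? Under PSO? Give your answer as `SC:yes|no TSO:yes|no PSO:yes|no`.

SC:yes TSO:yes PSO:yes

outcome vector order: (thr0.a,thr2.a,thr2.b)
[SC] allowed = {(0,0,0); (0,0,2); (0,1,2); (1,0,0); (1,0,2); (1,1,0); (1,1,2); (2,0,0); (2,0,2); (2,1,0); (2,1,2)}
[TSO] allowed = {(0,0,0); (0,0,2); (0,1,0); (0,1,2); (1,0,0); (1,0,2); (1,1,0); (1,1,2); (2,0,0); (2,0,2); (2,1,0); (2,1,2)}
[PSO] allowed = {(0,0,0); (0,0,2); (0,1,0); (0,1,2); (1,0,0); (1,0,2); (1,1,0); (1,1,2); (2,0,0); (2,0,2); (2,1,0); (2,1,2)}
target (0,0,0) ∈ {SC,TSO,PSO}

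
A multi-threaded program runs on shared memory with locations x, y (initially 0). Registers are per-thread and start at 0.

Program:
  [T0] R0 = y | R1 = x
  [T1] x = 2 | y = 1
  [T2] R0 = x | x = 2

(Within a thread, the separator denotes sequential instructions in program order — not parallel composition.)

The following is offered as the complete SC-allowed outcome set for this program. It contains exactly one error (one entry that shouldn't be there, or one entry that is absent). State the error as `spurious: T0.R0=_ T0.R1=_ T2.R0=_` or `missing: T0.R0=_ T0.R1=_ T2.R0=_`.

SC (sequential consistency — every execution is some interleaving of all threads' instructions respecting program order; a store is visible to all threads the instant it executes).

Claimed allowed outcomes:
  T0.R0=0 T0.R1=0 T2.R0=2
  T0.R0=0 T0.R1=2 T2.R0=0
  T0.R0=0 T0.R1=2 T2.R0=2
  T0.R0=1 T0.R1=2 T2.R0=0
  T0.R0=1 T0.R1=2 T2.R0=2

missing: T0.R0=0 T0.R1=0 T2.R0=0

outcome vector order: (T0.R0,T0.R1,T2.R0)
SC (6): (0,0,0); (0,0,2); (0,2,0); (0,2,2); (1,2,0); (1,2,2)
SC∖claimed = {(0,0,0)}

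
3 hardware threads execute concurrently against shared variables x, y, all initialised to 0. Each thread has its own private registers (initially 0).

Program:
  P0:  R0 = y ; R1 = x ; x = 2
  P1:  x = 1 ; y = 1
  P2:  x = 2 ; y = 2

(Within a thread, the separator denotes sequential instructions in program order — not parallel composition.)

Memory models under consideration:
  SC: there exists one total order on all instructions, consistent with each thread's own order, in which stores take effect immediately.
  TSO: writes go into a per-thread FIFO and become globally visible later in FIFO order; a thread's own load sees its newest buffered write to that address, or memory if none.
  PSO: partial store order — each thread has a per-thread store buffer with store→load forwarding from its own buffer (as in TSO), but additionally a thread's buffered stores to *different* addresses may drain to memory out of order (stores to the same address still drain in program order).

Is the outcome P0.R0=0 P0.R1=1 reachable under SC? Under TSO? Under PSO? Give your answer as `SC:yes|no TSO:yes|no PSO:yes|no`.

SC:yes TSO:yes PSO:yes

outcome vector order: (P0.R0,P0.R1)
under SC → <0 0>, <0 1>, <0 2>, <1 1>, <1 2>, <2 1>, <2 2>
under TSO → <0 0>, <0 1>, <0 2>, <1 1>, <1 2>, <2 1>, <2 2>
under PSO → <0 0>, <0 1>, <0 2>, <1 0>, <1 1>, <1 2>, <2 0>, <2 1>, <2 2>
target <0 1> ∈ {SC,TSO,PSO}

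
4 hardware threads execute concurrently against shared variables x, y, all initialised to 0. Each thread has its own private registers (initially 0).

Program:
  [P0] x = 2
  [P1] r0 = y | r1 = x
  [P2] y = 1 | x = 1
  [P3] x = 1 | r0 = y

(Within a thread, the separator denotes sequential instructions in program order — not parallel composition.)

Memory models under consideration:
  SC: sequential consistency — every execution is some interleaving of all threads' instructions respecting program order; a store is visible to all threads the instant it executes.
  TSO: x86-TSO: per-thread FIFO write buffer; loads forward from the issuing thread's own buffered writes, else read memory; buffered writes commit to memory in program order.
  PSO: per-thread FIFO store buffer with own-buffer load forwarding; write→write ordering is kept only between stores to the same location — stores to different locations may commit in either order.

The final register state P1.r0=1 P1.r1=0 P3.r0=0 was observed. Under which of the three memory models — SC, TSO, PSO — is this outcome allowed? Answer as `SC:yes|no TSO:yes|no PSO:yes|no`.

SC:no TSO:yes PSO:yes

outcome vector order: (P1.r0,P1.r1,P3.r0)
under SC → 000 001 010 011 020 021 101 110 111 120 121
under TSO → 000 001 010 011 020 021 100 101 110 111 120 121
under PSO → 000 001 010 011 020 021 100 101 110 111 120 121
target 100 ∈ {TSO,PSO}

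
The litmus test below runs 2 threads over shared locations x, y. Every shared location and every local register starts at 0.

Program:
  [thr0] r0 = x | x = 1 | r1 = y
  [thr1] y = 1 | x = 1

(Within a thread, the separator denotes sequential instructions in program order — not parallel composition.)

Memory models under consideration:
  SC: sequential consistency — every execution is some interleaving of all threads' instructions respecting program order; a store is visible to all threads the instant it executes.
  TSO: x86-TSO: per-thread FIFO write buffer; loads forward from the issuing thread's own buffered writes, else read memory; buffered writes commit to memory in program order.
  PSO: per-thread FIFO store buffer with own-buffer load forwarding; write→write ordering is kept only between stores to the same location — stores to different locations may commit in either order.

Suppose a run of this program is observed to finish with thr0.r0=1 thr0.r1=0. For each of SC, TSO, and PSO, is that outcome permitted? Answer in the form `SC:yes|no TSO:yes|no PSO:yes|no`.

outcome vector order: (thr0.r0,thr0.r1)
under SC → <0 0>; <0 1>; <1 1>
under TSO → <0 0>; <0 1>; <1 1>
under PSO → <0 0>; <0 1>; <1 0>; <1 1>
target <1 0> ∈ {PSO}

SC:no TSO:no PSO:yes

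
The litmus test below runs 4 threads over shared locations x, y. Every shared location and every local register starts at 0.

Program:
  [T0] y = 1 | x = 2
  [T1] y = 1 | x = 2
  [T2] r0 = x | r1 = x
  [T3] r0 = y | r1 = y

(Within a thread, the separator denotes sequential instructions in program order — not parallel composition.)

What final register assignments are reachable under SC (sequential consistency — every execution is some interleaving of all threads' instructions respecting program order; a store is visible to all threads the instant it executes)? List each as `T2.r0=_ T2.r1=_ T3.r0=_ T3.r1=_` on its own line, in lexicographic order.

outcome vector order: (T2.r0,T2.r1,T3.r0,T3.r1)
|SC outcomes| = 9

T2.r0=0 T2.r1=0 T3.r0=0 T3.r1=0
T2.r0=0 T2.r1=0 T3.r0=0 T3.r1=1
T2.r0=0 T2.r1=0 T3.r0=1 T3.r1=1
T2.r0=0 T2.r1=2 T3.r0=0 T3.r1=0
T2.r0=0 T2.r1=2 T3.r0=0 T3.r1=1
T2.r0=0 T2.r1=2 T3.r0=1 T3.r1=1
T2.r0=2 T2.r1=2 T3.r0=0 T3.r1=0
T2.r0=2 T2.r1=2 T3.r0=0 T3.r1=1
T2.r0=2 T2.r1=2 T3.r0=1 T3.r1=1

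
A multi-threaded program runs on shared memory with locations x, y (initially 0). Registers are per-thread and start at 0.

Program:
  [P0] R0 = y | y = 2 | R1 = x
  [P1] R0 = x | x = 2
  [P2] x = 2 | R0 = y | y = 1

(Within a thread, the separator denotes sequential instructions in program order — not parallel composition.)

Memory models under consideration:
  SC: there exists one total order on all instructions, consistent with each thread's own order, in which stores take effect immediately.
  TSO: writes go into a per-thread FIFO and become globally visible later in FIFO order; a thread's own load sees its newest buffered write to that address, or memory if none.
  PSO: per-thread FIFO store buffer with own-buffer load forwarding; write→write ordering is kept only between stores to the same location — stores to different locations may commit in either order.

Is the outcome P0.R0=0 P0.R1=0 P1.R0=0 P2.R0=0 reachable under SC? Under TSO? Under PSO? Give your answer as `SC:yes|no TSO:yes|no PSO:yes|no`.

outcome vector order: (P0.R0,P0.R1,P1.R0,P2.R0)
SC (8): (0,0,0,2); (0,0,2,2); (0,2,0,0); (0,2,0,2); (0,2,2,0); (0,2,2,2); (1,2,0,0); (1,2,2,0)
TSO (10): (0,0,0,0); (0,0,0,2); (0,0,2,0); (0,0,2,2); (0,2,0,0); (0,2,0,2); (0,2,2,0); (0,2,2,2); (1,2,0,0); (1,2,2,0)
PSO (12): (0,0,0,0); (0,0,0,2); (0,0,2,0); (0,0,2,2); (0,2,0,0); (0,2,0,2); (0,2,2,0); (0,2,2,2); (1,0,0,0); (1,0,2,0); (1,2,0,0); (1,2,2,0)
target (0,0,0,0) ∈ {TSO,PSO}

SC:no TSO:yes PSO:yes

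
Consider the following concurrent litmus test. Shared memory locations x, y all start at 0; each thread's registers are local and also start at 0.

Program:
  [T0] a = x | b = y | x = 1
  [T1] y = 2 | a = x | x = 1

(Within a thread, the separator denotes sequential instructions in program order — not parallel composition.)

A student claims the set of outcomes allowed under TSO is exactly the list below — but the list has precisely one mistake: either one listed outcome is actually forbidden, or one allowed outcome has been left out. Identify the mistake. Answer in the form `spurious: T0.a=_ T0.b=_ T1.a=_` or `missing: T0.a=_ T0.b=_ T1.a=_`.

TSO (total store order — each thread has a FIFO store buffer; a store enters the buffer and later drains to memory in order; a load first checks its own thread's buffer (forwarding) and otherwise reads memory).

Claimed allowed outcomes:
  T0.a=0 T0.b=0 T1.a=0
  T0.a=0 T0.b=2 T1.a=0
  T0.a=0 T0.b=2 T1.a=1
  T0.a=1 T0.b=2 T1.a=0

outcome vector order: (T0.a,T0.b,T1.a)
[TSO] allowed = {0/0/0; 0/0/1; 0/2/0; 0/2/1; 1/2/0}
TSO∖claimed = {0/0/1}

missing: T0.a=0 T0.b=0 T1.a=1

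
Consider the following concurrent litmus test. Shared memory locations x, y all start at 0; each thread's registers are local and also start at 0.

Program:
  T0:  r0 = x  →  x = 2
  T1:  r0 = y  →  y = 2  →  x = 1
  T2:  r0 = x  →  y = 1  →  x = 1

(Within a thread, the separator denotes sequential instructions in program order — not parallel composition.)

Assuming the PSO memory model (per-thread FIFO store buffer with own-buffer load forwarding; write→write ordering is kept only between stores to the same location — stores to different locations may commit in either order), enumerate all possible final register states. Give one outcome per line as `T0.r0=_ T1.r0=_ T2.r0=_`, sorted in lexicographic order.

T0.r0=0 T1.r0=0 T2.r0=0
T0.r0=0 T1.r0=0 T2.r0=1
T0.r0=0 T1.r0=0 T2.r0=2
T0.r0=0 T1.r0=1 T2.r0=0
T0.r0=0 T1.r0=1 T2.r0=2
T0.r0=1 T1.r0=0 T2.r0=0
T0.r0=1 T1.r0=0 T2.r0=1
T0.r0=1 T1.r0=0 T2.r0=2
T0.r0=1 T1.r0=1 T2.r0=0

outcome vector order: (T0.r0,T1.r0,T2.r0)
|PSO outcomes| = 9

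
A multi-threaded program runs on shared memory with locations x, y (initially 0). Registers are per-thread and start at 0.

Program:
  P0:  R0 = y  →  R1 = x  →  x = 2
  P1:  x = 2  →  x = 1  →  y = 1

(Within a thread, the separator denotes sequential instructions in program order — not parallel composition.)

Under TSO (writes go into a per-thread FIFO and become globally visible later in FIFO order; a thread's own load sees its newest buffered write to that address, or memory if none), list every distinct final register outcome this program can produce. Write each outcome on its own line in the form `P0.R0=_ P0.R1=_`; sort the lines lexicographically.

outcome vector order: (P0.R0,P0.R1)
|TSO outcomes| = 4

P0.R0=0 P0.R1=0
P0.R0=0 P0.R1=1
P0.R0=0 P0.R1=2
P0.R0=1 P0.R1=1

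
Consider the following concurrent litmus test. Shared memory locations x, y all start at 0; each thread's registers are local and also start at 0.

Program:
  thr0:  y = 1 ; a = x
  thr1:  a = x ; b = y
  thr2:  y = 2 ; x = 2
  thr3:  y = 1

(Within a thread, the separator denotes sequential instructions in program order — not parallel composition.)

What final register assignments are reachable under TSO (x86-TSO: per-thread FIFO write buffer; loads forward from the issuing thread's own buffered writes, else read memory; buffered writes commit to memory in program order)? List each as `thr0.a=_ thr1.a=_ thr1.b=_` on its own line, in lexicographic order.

thr0.a=0 thr1.a=0 thr1.b=0
thr0.a=0 thr1.a=0 thr1.b=1
thr0.a=0 thr1.a=0 thr1.b=2
thr0.a=0 thr1.a=2 thr1.b=1
thr0.a=0 thr1.a=2 thr1.b=2
thr0.a=2 thr1.a=0 thr1.b=0
thr0.a=2 thr1.a=0 thr1.b=1
thr0.a=2 thr1.a=0 thr1.b=2
thr0.a=2 thr1.a=2 thr1.b=1
thr0.a=2 thr1.a=2 thr1.b=2

outcome vector order: (thr0.a,thr1.a,thr1.b)
|TSO outcomes| = 10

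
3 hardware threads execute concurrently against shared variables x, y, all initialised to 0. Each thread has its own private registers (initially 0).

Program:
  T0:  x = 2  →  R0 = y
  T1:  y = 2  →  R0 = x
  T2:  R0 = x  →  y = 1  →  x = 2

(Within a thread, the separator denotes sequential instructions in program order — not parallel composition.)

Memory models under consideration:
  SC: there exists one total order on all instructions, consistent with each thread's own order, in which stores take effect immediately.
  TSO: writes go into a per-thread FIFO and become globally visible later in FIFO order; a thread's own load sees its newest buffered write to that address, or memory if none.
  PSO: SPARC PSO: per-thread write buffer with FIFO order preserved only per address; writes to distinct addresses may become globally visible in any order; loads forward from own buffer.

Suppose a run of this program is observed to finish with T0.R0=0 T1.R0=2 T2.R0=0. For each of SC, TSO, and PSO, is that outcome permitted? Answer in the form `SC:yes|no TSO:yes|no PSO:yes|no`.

SC:yes TSO:yes PSO:yes

outcome vector order: (T0.R0,T1.R0,T2.R0)
[SC] allowed = {0/2/0, 0/2/2, 1/0/0, 1/0/2, 1/2/0, 1/2/2, 2/0/0, 2/0/2, 2/2/0, 2/2/2}
[TSO] allowed = {0/0/0, 0/0/2, 0/2/0, 0/2/2, 1/0/0, 1/0/2, 1/2/0, 1/2/2, 2/0/0, 2/0/2, 2/2/0, 2/2/2}
[PSO] allowed = {0/0/0, 0/0/2, 0/2/0, 0/2/2, 1/0/0, 1/0/2, 1/2/0, 1/2/2, 2/0/0, 2/0/2, 2/2/0, 2/2/2}
target 0/2/0 ∈ {SC,TSO,PSO}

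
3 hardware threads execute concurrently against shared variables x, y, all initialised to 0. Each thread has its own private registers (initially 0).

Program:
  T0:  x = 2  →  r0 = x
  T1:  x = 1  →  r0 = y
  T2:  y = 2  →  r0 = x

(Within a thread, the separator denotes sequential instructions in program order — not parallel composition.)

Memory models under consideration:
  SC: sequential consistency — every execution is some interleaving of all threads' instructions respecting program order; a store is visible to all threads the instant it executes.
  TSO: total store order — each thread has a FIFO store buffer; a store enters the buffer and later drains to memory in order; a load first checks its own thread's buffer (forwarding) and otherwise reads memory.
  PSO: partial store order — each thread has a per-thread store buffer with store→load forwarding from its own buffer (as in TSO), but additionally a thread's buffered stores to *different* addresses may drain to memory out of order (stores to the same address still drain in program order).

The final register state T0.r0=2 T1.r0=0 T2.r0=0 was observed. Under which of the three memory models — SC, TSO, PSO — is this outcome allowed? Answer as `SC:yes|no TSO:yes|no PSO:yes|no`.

SC:no TSO:yes PSO:yes

outcome vector order: (T0.r0,T1.r0,T2.r0)
[SC] allowed = {101, 120, 121, 122, 201, 202, 220, 221, 222}
[TSO] allowed = {100, 101, 102, 120, 121, 122, 200, 201, 202, 220, 221, 222}
[PSO] allowed = {100, 101, 102, 120, 121, 122, 200, 201, 202, 220, 221, 222}
target 200 ∈ {TSO,PSO}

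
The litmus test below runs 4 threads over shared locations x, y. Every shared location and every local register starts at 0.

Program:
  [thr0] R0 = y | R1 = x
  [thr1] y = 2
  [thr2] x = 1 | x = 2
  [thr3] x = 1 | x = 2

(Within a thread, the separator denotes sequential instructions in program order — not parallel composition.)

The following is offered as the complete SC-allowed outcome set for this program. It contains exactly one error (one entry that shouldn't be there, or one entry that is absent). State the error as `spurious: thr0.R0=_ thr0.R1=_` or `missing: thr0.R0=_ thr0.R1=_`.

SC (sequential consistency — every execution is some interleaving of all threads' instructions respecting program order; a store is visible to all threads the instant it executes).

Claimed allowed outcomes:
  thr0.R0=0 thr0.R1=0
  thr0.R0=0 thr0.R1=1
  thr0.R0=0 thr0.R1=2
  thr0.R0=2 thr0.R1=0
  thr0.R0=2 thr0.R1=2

missing: thr0.R0=2 thr0.R1=1

outcome vector order: (thr0.R0,thr0.R1)
SC (6): (0,0), (0,1), (0,2), (2,0), (2,1), (2,2)
SC∖claimed = {(2,1)}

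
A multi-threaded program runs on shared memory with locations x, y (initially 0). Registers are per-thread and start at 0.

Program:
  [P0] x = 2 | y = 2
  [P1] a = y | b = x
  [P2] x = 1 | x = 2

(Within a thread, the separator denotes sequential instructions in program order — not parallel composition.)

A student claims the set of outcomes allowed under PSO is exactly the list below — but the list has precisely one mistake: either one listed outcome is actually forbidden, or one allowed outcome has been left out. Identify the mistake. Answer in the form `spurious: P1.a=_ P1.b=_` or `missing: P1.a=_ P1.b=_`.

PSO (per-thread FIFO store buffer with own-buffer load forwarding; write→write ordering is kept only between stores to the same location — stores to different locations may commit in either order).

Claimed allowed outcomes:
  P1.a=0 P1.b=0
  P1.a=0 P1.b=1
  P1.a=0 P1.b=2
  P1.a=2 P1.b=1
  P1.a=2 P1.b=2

missing: P1.a=2 P1.b=0

outcome vector order: (P1.a,P1.b)
PSO (6): <0 0> <0 1> <0 2> <2 0> <2 1> <2 2>
PSO∖claimed = {<2 0>}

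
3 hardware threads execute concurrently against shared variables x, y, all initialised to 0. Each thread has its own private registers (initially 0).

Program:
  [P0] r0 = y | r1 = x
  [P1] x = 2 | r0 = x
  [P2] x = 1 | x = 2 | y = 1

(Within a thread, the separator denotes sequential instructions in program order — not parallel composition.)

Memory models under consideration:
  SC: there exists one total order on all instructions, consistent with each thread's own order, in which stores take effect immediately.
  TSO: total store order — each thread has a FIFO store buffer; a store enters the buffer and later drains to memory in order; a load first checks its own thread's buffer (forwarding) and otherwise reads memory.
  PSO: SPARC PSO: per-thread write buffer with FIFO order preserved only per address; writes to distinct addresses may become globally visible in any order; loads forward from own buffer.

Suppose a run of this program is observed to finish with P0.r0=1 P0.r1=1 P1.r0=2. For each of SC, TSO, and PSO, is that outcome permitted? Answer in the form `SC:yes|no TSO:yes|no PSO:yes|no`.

outcome vector order: (P0.r0,P0.r1,P1.r0)
SC: 8 outcomes — {(0,0,1), (0,0,2), (0,1,1), (0,1,2), (0,2,1), (0,2,2), (1,2,1), (1,2,2)}
TSO: 8 outcomes — {(0,0,1), (0,0,2), (0,1,1), (0,1,2), (0,2,1), (0,2,2), (1,2,1), (1,2,2)}
PSO: 12 outcomes — {(0,0,1), (0,0,2), (0,1,1), (0,1,2), (0,2,1), (0,2,2), (1,0,1), (1,0,2), (1,1,1), (1,1,2), (1,2,1), (1,2,2)}
target (1,1,2) ∈ {PSO}

SC:no TSO:no PSO:yes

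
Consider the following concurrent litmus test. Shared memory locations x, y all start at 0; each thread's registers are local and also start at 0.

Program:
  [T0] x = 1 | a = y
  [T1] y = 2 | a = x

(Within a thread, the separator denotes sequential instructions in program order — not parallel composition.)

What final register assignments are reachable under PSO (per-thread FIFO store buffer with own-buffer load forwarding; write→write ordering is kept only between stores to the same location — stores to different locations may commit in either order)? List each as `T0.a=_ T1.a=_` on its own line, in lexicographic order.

T0.a=0 T1.a=0
T0.a=0 T1.a=1
T0.a=2 T1.a=0
T0.a=2 T1.a=1

outcome vector order: (T0.a,T1.a)
|PSO outcomes| = 4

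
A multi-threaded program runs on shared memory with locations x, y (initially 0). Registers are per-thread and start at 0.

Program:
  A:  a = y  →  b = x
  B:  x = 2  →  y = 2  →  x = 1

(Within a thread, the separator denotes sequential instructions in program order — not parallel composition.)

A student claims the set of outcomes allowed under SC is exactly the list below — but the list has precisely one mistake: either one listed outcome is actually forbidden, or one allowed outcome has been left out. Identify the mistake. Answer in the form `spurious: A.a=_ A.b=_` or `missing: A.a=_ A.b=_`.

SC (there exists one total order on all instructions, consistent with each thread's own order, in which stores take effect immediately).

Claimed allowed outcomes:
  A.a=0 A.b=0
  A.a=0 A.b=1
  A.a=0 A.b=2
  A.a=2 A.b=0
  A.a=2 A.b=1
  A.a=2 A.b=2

spurious: A.a=2 A.b=0

outcome vector order: (A.a,A.b)
under SC → 0/0; 0/1; 0/2; 2/1; 2/2
claimed∖SC = {2/0}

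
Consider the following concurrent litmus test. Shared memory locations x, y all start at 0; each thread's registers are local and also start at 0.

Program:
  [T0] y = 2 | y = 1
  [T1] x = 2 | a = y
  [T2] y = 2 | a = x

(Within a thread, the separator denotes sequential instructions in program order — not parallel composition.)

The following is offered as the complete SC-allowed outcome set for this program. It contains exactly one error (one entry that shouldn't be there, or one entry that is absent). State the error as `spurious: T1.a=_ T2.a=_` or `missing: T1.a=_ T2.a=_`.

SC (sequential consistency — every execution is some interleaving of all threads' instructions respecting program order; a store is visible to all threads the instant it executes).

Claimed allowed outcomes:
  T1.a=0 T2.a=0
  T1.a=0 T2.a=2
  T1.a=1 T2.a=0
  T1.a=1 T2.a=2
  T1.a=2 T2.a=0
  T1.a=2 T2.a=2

outcome vector order: (T1.a,T2.a)
[SC] allowed = {<0 2>; <1 0>; <1 2>; <2 0>; <2 2>}
claimed∖SC = {<0 0>}

spurious: T1.a=0 T2.a=0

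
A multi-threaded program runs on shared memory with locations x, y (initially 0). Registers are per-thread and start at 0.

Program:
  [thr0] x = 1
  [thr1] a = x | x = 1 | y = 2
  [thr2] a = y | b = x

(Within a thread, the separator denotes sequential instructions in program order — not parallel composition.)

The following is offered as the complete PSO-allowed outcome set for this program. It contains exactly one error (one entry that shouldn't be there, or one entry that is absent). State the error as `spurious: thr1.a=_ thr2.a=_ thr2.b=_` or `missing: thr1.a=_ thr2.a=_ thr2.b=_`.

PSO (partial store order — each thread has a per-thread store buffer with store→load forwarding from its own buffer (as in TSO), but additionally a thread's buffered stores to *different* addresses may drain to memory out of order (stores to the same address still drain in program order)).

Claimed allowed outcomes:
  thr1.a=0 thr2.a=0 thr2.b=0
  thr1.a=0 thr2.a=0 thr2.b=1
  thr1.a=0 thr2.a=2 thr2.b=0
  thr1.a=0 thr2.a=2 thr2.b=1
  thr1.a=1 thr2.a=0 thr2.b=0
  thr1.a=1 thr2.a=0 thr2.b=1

missing: thr1.a=1 thr2.a=2 thr2.b=1

outcome vector order: (thr1.a,thr2.a,thr2.b)
PSO: 7 outcomes — {0/0/0; 0/0/1; 0/2/0; 0/2/1; 1/0/0; 1/0/1; 1/2/1}
PSO∖claimed = {1/2/1}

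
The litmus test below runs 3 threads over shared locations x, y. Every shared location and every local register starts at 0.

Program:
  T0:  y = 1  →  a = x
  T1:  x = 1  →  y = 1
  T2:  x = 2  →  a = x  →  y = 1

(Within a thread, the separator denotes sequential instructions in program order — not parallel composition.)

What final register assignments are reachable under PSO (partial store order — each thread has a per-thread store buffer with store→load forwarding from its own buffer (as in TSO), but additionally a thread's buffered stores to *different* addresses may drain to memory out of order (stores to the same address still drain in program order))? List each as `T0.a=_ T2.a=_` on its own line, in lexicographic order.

outcome vector order: (T0.a,T2.a)
|PSO outcomes| = 6

T0.a=0 T2.a=1
T0.a=0 T2.a=2
T0.a=1 T2.a=1
T0.a=1 T2.a=2
T0.a=2 T2.a=1
T0.a=2 T2.a=2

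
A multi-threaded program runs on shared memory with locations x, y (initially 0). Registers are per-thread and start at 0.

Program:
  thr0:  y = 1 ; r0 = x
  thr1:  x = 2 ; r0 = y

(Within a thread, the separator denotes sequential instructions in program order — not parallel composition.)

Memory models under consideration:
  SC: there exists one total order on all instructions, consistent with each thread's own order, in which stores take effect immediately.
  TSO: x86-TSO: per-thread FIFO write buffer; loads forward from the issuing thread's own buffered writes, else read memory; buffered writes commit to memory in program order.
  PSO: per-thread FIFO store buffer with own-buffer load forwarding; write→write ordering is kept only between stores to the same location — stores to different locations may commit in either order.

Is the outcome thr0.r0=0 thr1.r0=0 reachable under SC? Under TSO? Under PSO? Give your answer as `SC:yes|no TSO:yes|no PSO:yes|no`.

outcome vector order: (thr0.r0,thr1.r0)
[SC] allowed = {(0,1); (2,0); (2,1)}
[TSO] allowed = {(0,0); (0,1); (2,0); (2,1)}
[PSO] allowed = {(0,0); (0,1); (2,0); (2,1)}
target (0,0) ∈ {TSO,PSO}

SC:no TSO:yes PSO:yes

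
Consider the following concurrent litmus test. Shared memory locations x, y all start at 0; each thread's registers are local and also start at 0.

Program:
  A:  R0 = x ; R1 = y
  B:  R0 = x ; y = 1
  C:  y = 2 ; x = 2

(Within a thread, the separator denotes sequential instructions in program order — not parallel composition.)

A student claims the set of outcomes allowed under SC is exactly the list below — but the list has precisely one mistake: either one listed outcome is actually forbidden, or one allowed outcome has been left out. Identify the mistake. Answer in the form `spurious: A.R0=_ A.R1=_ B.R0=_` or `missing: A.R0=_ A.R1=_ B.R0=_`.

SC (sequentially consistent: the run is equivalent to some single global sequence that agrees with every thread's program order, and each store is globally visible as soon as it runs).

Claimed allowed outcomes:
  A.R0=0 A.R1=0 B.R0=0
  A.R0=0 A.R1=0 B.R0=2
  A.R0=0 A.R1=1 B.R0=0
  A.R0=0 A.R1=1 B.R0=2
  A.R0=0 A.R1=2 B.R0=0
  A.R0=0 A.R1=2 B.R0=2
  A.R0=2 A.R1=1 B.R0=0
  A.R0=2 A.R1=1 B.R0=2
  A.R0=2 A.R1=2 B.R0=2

missing: A.R0=2 A.R1=2 B.R0=0

outcome vector order: (A.R0,A.R1,B.R0)
under SC → 0/0/0 0/0/2 0/1/0 0/1/2 0/2/0 0/2/2 2/1/0 2/1/2 2/2/0 2/2/2
SC∖claimed = {2/2/0}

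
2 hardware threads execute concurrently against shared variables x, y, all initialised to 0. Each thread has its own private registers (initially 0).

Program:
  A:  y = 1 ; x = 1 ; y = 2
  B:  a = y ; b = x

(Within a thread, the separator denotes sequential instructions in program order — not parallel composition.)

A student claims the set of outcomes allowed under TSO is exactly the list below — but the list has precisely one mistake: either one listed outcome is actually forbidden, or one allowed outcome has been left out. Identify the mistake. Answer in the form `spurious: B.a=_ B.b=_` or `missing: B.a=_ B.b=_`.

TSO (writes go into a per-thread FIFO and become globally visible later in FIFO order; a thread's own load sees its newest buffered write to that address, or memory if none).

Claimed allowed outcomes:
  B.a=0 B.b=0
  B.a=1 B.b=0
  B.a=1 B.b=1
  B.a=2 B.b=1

outcome vector order: (B.a,B.b)
TSO (5): (0,0) (0,1) (1,0) (1,1) (2,1)
TSO∖claimed = {(0,1)}

missing: B.a=0 B.b=1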